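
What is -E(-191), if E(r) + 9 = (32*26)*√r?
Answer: 9 - 832*I*√191 ≈ 9.0 - 11498.0*I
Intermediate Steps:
E(r) = -9 + 832*√r (E(r) = -9 + (32*26)*√r = -9 + 832*√r)
-E(-191) = -(-9 + 832*√(-191)) = -(-9 + 832*(I*√191)) = -(-9 + 832*I*√191) = 9 - 832*I*√191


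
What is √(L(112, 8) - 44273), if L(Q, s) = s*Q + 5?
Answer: 2*I*√10843 ≈ 208.26*I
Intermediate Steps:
L(Q, s) = 5 + Q*s (L(Q, s) = Q*s + 5 = 5 + Q*s)
√(L(112, 8) - 44273) = √((5 + 112*8) - 44273) = √((5 + 896) - 44273) = √(901 - 44273) = √(-43372) = 2*I*√10843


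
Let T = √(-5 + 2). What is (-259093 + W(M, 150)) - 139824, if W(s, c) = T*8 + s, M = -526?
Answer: -399443 + 8*I*√3 ≈ -3.9944e+5 + 13.856*I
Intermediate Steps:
T = I*√3 (T = √(-3) = I*√3 ≈ 1.732*I)
W(s, c) = s + 8*I*√3 (W(s, c) = (I*√3)*8 + s = 8*I*√3 + s = s + 8*I*√3)
(-259093 + W(M, 150)) - 139824 = (-259093 + (-526 + 8*I*√3)) - 139824 = (-259619 + 8*I*√3) - 139824 = -399443 + 8*I*√3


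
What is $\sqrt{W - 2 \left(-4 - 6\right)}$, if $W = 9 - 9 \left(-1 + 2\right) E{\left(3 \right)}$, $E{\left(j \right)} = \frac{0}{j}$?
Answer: $\sqrt{29} \approx 5.3852$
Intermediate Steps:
$E{\left(j \right)} = 0$
$W = 9$ ($W = 9 - 9 \left(-1 + 2\right) 0 = 9 - 9 \cdot 1 \cdot 0 = 9 - 0 = 9 + 0 = 9$)
$\sqrt{W - 2 \left(-4 - 6\right)} = \sqrt{9 - 2 \left(-4 - 6\right)} = \sqrt{9 - -20} = \sqrt{9 + 20} = \sqrt{29}$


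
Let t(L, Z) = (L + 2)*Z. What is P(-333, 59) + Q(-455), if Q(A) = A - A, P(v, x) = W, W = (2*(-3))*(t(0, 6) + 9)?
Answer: -126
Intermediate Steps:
t(L, Z) = Z*(2 + L) (t(L, Z) = (2 + L)*Z = Z*(2 + L))
W = -126 (W = (2*(-3))*(6*(2 + 0) + 9) = -6*(6*2 + 9) = -6*(12 + 9) = -6*21 = -126)
P(v, x) = -126
Q(A) = 0
P(-333, 59) + Q(-455) = -126 + 0 = -126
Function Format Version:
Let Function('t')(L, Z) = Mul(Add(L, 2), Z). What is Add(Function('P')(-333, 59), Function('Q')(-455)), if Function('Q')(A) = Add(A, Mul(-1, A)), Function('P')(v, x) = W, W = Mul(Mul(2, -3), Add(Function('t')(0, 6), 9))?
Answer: -126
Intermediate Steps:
Function('t')(L, Z) = Mul(Z, Add(2, L)) (Function('t')(L, Z) = Mul(Add(2, L), Z) = Mul(Z, Add(2, L)))
W = -126 (W = Mul(Mul(2, -3), Add(Mul(6, Add(2, 0)), 9)) = Mul(-6, Add(Mul(6, 2), 9)) = Mul(-6, Add(12, 9)) = Mul(-6, 21) = -126)
Function('P')(v, x) = -126
Function('Q')(A) = 0
Add(Function('P')(-333, 59), Function('Q')(-455)) = Add(-126, 0) = -126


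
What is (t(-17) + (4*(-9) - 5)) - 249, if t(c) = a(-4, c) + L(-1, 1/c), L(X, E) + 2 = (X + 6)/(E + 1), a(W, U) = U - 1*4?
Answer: -4923/16 ≈ -307.69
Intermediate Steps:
a(W, U) = -4 + U (a(W, U) = U - 4 = -4 + U)
L(X, E) = -2 + (6 + X)/(1 + E) (L(X, E) = -2 + (X + 6)/(E + 1) = -2 + (6 + X)/(1 + E))
t(c) = -4 + c + (3 - 2/c)/(1 + 1/c) (t(c) = (-4 + c) + (4 - 1 - 2/c)/(1 + 1/c) = (-4 + c) + (3 - 2/c)/(1 + 1/c) = -4 + c + (3 - 2/c)/(1 + 1/c))
(t(-17) + (4*(-9) - 5)) - 249 = ((-6 + (-17)²)/(1 - 17) + (4*(-9) - 5)) - 249 = ((-6 + 289)/(-16) + (-36 - 5)) - 249 = (-1/16*283 - 41) - 249 = (-283/16 - 41) - 249 = -939/16 - 249 = -4923/16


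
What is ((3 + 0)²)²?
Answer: 81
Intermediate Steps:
((3 + 0)²)² = (3²)² = 9² = 81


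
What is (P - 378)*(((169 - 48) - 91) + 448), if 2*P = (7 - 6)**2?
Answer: -180445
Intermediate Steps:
P = 1/2 (P = (7 - 6)**2/2 = (1/2)*1**2 = (1/2)*1 = 1/2 ≈ 0.50000)
(P - 378)*(((169 - 48) - 91) + 448) = (1/2 - 378)*(((169 - 48) - 91) + 448) = -755*((121 - 91) + 448)/2 = -755*(30 + 448)/2 = -755/2*478 = -180445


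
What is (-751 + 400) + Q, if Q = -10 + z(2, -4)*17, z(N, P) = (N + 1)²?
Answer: -208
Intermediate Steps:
z(N, P) = (1 + N)²
Q = 143 (Q = -10 + (1 + 2)²*17 = -10 + 3²*17 = -10 + 9*17 = -10 + 153 = 143)
(-751 + 400) + Q = (-751 + 400) + 143 = -351 + 143 = -208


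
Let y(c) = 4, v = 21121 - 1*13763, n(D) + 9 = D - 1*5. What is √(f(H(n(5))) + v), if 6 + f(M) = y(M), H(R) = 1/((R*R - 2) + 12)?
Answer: 2*√1839 ≈ 85.767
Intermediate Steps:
n(D) = -14 + D (n(D) = -9 + (D - 1*5) = -9 + (D - 5) = -9 + (-5 + D) = -14 + D)
H(R) = 1/(10 + R²) (H(R) = 1/((R² - 2) + 12) = 1/((-2 + R²) + 12) = 1/(10 + R²))
v = 7358 (v = 21121 - 13763 = 7358)
f(M) = -2 (f(M) = -6 + 4 = -2)
√(f(H(n(5))) + v) = √(-2 + 7358) = √7356 = 2*√1839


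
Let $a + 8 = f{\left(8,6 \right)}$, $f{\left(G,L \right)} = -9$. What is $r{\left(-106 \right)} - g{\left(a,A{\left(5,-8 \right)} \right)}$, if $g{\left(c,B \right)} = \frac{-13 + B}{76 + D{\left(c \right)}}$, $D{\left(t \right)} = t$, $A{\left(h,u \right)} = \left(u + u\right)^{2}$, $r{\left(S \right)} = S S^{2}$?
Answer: $- \frac{70270187}{59} \approx -1.191 \cdot 10^{6}$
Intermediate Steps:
$r{\left(S \right)} = S^{3}$
$A{\left(h,u \right)} = 4 u^{2}$ ($A{\left(h,u \right)} = \left(2 u\right)^{2} = 4 u^{2}$)
$a = -17$ ($a = -8 - 9 = -17$)
$g{\left(c,B \right)} = \frac{-13 + B}{76 + c}$
$r{\left(-106 \right)} - g{\left(a,A{\left(5,-8 \right)} \right)} = \left(-106\right)^{3} - \frac{-13 + 4 \left(-8\right)^{2}}{76 - 17} = -1191016 - \frac{-13 + 4 \cdot 64}{59} = -1191016 - \frac{-13 + 256}{59} = -1191016 - \frac{1}{59} \cdot 243 = -1191016 - \frac{243}{59} = - \frac{70270187}{59}$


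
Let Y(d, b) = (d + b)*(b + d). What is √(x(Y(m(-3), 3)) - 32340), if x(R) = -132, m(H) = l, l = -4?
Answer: 6*I*√902 ≈ 180.2*I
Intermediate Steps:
m(H) = -4
Y(d, b) = (b + d)² (Y(d, b) = (b + d)*(b + d) = (b + d)²)
√(x(Y(m(-3), 3)) - 32340) = √(-132 - 32340) = √(-32472) = 6*I*√902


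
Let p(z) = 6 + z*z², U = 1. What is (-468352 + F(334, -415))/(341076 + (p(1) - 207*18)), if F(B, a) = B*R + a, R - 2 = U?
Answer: -467765/337357 ≈ -1.3866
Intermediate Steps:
R = 3 (R = 2 + 1 = 3)
F(B, a) = a + 3*B (F(B, a) = B*3 + a = 3*B + a = a + 3*B)
p(z) = 6 + z³
(-468352 + F(334, -415))/(341076 + (p(1) - 207*18)) = (-468352 + (-415 + 3*334))/(341076 + ((6 + 1³) - 207*18)) = (-468352 + (-415 + 1002))/(341076 + ((6 + 1) - 3726)) = (-468352 + 587)/(341076 + (7 - 3726)) = -467765/(341076 - 3719) = -467765/337357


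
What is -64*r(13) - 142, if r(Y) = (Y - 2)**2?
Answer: -7886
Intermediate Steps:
r(Y) = (-2 + Y)**2
-64*r(13) - 142 = -64*(-2 + 13)**2 - 142 = -64*11**2 - 142 = -64*121 - 142 = -7744 - 142 = -7886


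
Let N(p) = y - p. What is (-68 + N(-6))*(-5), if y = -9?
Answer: 355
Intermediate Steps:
N(p) = -9 - p
(-68 + N(-6))*(-5) = (-68 + (-9 - 1*(-6)))*(-5) = (-68 + (-9 + 6))*(-5) = (-68 - 3)*(-5) = -71*(-5) = 355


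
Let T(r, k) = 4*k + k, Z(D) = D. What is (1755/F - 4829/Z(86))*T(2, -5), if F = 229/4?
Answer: 12553025/19694 ≈ 637.40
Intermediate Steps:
F = 229/4 (F = (1/4)*229 = 229/4 ≈ 57.250)
T(r, k) = 5*k
(1755/F - 4829/Z(86))*T(2, -5) = (1755/(229/4) - 4829/86)*(5*(-5)) = (1755*(4/229) - 4829*1/86)*(-25) = (7020/229 - 4829/86)*(-25) = -502121/19694*(-25) = 12553025/19694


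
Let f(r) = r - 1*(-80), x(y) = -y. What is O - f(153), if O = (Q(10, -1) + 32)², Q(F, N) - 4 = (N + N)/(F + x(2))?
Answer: 16721/16 ≈ 1045.1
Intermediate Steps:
Q(F, N) = 4 + 2*N/(-2 + F) (Q(F, N) = 4 + (N + N)/(F - 1*2) = 4 + (2*N)/(F - 2) = 4 + (2*N)/(-2 + F) = 4 + 2*N/(-2 + F))
f(r) = 80 + r (f(r) = r + 80 = 80 + r)
O = 20449/16 (O = (2*(-4 - 1 + 2*10)/(-2 + 10) + 32)² = (2*(-4 - 1 + 20)/8 + 32)² = (2*(⅛)*15 + 32)² = (15/4 + 32)² = (143/4)² = 20449/16 ≈ 1278.1)
O - f(153) = 20449/16 - (80 + 153) = 20449/16 - 1*233 = 20449/16 - 233 = 16721/16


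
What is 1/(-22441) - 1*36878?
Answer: -827579199/22441 ≈ -36878.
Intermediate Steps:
1/(-22441) - 1*36878 = -1/22441 - 36878 = -827579199/22441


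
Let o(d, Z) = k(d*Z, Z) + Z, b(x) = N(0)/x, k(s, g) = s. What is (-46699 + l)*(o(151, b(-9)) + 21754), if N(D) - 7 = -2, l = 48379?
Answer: 109214560/3 ≈ 3.6405e+7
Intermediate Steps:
N(D) = 5 (N(D) = 7 - 2 = 5)
b(x) = 5/x
o(d, Z) = Z + Z*d (o(d, Z) = d*Z + Z = Z*d + Z = Z + Z*d)
(-46699 + l)*(o(151, b(-9)) + 21754) = (-46699 + 48379)*((5/(-9))*(1 + 151) + 21754) = 1680*((5*(-1/9))*152 + 21754) = 1680*(-5/9*152 + 21754) = 1680*(-760/9 + 21754) = 1680*(195026/9) = 109214560/3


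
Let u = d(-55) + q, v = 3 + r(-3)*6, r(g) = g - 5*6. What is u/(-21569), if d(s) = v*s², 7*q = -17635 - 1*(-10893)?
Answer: 4135867/150983 ≈ 27.393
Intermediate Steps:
q = -6742/7 (q = (-17635 - 1*(-10893))/7 = (-17635 + 10893)/7 = (⅐)*(-6742) = -6742/7 ≈ -963.14)
r(g) = -30 + g (r(g) = g - 30 = -30 + g)
v = -195 (v = 3 + (-30 - 3)*6 = 3 - 33*6 = 3 - 198 = -195)
d(s) = -195*s²
u = -4135867/7 (u = -195*(-55)² - 6742/7 = -195*3025 - 6742/7 = -589875 - 6742/7 = -4135867/7 ≈ -5.9084e+5)
u/(-21569) = -4135867/7/(-21569) = -4135867/7*(-1/21569) = 4135867/150983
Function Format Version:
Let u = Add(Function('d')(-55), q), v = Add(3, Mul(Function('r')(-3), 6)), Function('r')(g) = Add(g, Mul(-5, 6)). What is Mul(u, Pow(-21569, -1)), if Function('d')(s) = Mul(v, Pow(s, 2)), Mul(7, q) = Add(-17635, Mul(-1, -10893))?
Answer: Rational(4135867, 150983) ≈ 27.393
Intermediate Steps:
q = Rational(-6742, 7) (q = Mul(Rational(1, 7), Add(-17635, Mul(-1, -10893))) = Mul(Rational(1, 7), Add(-17635, 10893)) = Mul(Rational(1, 7), -6742) = Rational(-6742, 7) ≈ -963.14)
Function('r')(g) = Add(-30, g) (Function('r')(g) = Add(g, -30) = Add(-30, g))
v = -195 (v = Add(3, Mul(Add(-30, -3), 6)) = Add(3, Mul(-33, 6)) = Add(3, -198) = -195)
Function('d')(s) = Mul(-195, Pow(s, 2))
u = Rational(-4135867, 7) (u = Add(Mul(-195, Pow(-55, 2)), Rational(-6742, 7)) = Add(Mul(-195, 3025), Rational(-6742, 7)) = Add(-589875, Rational(-6742, 7)) = Rational(-4135867, 7) ≈ -5.9084e+5)
Mul(u, Pow(-21569, -1)) = Mul(Rational(-4135867, 7), Pow(-21569, -1)) = Mul(Rational(-4135867, 7), Rational(-1, 21569)) = Rational(4135867, 150983)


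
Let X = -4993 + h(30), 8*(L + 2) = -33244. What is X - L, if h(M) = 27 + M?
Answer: -1557/2 ≈ -778.50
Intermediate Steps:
L = -8315/2 (L = -2 + (⅛)*(-33244) = -2 - 8311/2 = -8315/2 ≈ -4157.5)
X = -4936 (X = -4993 + (27 + 30) = -4993 + 57 = -4936)
X - L = -4936 - 1*(-8315/2) = -4936 + 8315/2 = -1557/2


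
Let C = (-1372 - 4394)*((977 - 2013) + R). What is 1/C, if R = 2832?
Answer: -1/10355736 ≈ -9.6565e-8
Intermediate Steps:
C = -10355736 (C = (-1372 - 4394)*((977 - 2013) + 2832) = -5766*(-1036 + 2832) = -5766*1796 = -10355736)
1/C = 1/(-10355736) = -1/10355736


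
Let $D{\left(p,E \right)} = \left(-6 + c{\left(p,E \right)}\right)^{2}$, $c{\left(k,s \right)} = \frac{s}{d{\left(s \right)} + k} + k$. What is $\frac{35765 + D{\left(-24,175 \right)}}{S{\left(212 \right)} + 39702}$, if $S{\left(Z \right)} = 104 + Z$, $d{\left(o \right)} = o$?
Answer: $\frac{417221895}{456225209} \approx 0.91451$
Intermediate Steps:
$c{\left(k,s \right)} = k + \frac{s}{k + s}$ ($c{\left(k,s \right)} = \frac{s}{s + k} + k = \frac{s}{k + s} + k = k + \frac{s}{k + s}$)
$D{\left(p,E \right)} = \left(-6 + \frac{E + p^{2} + E p}{E + p}\right)^{2}$ ($D{\left(p,E \right)} = \left(-6 + \frac{E + p^{2} + p E}{p + E}\right)^{2} = \left(-6 + \frac{E + p^{2} + E p}{E + p}\right)^{2}$)
$\frac{35765 + D{\left(-24,175 \right)}}{S{\left(212 \right)} + 39702} = \frac{35765 + \frac{\left(- \left(-24\right)^{2} + 5 \cdot 175 + 6 \left(-24\right) - 175 \left(-24\right)\right)^{2}}{\left(175 - 24\right)^{2}}}{\left(104 + 212\right) + 39702} = \frac{35765 + \frac{\left(\left(-1\right) 576 + 875 - 144 + 4200\right)^{2}}{22801}}{316 + 39702} = \frac{35765 + \frac{\left(-576 + 875 - 144 + 4200\right)^{2}}{22801}}{40018} = \left(35765 + \frac{4355^{2}}{22801}\right) \frac{1}{40018} = \left(35765 + \frac{1}{22801} \cdot 18966025\right) \frac{1}{40018} = \left(35765 + \frac{18966025}{22801}\right) \frac{1}{40018} = \frac{834443790}{22801} \cdot \frac{1}{40018} = \frac{417221895}{456225209}$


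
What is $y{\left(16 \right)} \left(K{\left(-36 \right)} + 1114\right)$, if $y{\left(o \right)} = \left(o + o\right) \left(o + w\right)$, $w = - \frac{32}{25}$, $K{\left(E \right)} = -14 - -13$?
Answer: $\frac{13106688}{25} \approx 5.2427 \cdot 10^{5}$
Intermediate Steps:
$K{\left(E \right)} = -1$ ($K{\left(E \right)} = -14 + 13 = -1$)
$w = - \frac{32}{25}$ ($w = \left(-32\right) \frac{1}{25} = - \frac{32}{25} \approx -1.28$)
$y{\left(o \right)} = 2 o \left(- \frac{32}{25} + o\right)$ ($y{\left(o \right)} = \left(o + o\right) \left(o - \frac{32}{25}\right) = 2 o \left(- \frac{32}{25} + o\right)$)
$y{\left(16 \right)} \left(K{\left(-36 \right)} + 1114\right) = \frac{2}{25} \cdot 16 \left(-32 + 25 \cdot 16\right) \left(-1 + 1114\right) = \frac{2}{25} \cdot 16 \left(-32 + 400\right) 1113 = \frac{2}{25} \cdot 16 \cdot 368 \cdot 1113 = \frac{11776}{25} \cdot 1113 = \frac{13106688}{25}$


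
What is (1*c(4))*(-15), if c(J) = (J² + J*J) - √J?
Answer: -450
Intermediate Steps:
c(J) = -√J + 2*J² (c(J) = (J² + J²) - √J = 2*J² - √J = -√J + 2*J²)
(1*c(4))*(-15) = (1*(-√4 + 2*4²))*(-15) = (1*(-1*2 + 2*16))*(-15) = (1*(-2 + 32))*(-15) = (1*30)*(-15) = 30*(-15) = -450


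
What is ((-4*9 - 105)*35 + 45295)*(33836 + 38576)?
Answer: 2922548320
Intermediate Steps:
((-4*9 - 105)*35 + 45295)*(33836 + 38576) = ((-36 - 105)*35 + 45295)*72412 = (-141*35 + 45295)*72412 = (-4935 + 45295)*72412 = 40360*72412 = 2922548320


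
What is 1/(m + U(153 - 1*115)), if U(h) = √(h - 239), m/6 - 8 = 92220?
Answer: 184456/102072047875 - I*√201/306216143625 ≈ 1.8071e-6 - 4.6299e-11*I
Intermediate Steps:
m = 553368 (m = 48 + 6*92220 = 48 + 553320 = 553368)
U(h) = √(-239 + h)
1/(m + U(153 - 1*115)) = 1/(553368 + √(-239 + (153 - 1*115))) = 1/(553368 + √(-239 + (153 - 115))) = 1/(553368 + √(-239 + 38)) = 1/(553368 + √(-201)) = 1/(553368 + I*√201)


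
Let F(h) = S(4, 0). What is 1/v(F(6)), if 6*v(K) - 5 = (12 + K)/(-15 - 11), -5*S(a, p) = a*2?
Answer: 30/23 ≈ 1.3043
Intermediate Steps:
S(a, p) = -2*a/5 (S(a, p) = -a*2/5 = -2*a/5)
F(h) = -8/5 (F(h) = -⅖*4 = -8/5)
v(K) = 59/78 - K/156 (v(K) = ⅚ + ((12 + K)/(-15 - 11))/6 = ⅚ + ((12 + K)/(-26))/6 = ⅚ + ((12 + K)*(-1/26))/6 = ⅚ + (-6/13 - K/26)/6 = ⅚ + (-1/13 - K/156) = 59/78 - K/156)
1/v(F(6)) = 1/(59/78 - 1/156*(-8/5)) = 1/(59/78 + 2/195) = 1/(23/30) = 30/23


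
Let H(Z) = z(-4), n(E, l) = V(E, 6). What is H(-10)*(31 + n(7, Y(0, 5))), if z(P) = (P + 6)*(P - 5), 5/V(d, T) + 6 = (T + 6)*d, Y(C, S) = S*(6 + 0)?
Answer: -7269/13 ≈ -559.15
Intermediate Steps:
Y(C, S) = 6*S (Y(C, S) = S*6 = 6*S)
V(d, T) = 5/(-6 + d*(6 + T)) (V(d, T) = 5/(-6 + (T + 6)*d) = 5/(-6 + (6 + T)*d) = 5/(-6 + d*(6 + T)))
n(E, l) = 5/(-6 + 12*E) (n(E, l) = 5/(-6 + 6*E + 6*E) = 5/(-6 + 12*E))
z(P) = (-5 + P)*(6 + P) (z(P) = (6 + P)*(-5 + P) = (-5 + P)*(6 + P))
H(Z) = -18 (H(Z) = -30 - 4 + (-4)² = -30 - 4 + 16 = -18)
H(-10)*(31 + n(7, Y(0, 5))) = -18*(31 + 5/(6*(-1 + 2*7))) = -18*(31 + 5/(6*(-1 + 14))) = -18*(31 + (⅚)/13) = -18*(31 + (⅚)*(1/13)) = -18*(31 + 5/78) = -18*2423/78 = -7269/13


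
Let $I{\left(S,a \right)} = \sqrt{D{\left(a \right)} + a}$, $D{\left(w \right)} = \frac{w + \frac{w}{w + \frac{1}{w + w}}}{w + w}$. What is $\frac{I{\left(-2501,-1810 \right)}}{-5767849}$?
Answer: $- \frac{i \sqrt{310737071479509678}}{75584211971298} \approx - 7.3751 \cdot 10^{-6} i$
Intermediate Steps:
$D{\left(w \right)} = \frac{w + \frac{w}{w + \frac{1}{2 w}}}{2 w}$
$I{\left(S,a \right)} = \sqrt{a + \frac{\frac{1}{2} + a + a^{2}}{1 + 2 a^{2}}}$ ($I{\left(S,a \right)} = \sqrt{\frac{\frac{1}{2} + a + a^{2}}{1 + 2 a^{2}} + a} = \sqrt{a + \frac{\frac{1}{2} + a + a^{2}}{1 + 2 a^{2}}}$)
$\frac{I{\left(-2501,-1810 \right)}}{-5767849} = \frac{\frac{1}{2} \sqrt{2} \sqrt{\frac{1 + 2 \left(-1810\right)^{2} + 4 \left(-1810\right) + 4 \left(-1810\right)^{3}}{1 + 2 \left(-1810\right)^{2}}}}{-5767849} = \frac{\sqrt{2} \sqrt{\frac{1 + 2 \cdot 3276100 - 7240 + 4 \left(-5929741000\right)}{1 + 2 \cdot 3276100}}}{2} \left(- \frac{1}{5767849}\right) = \frac{\sqrt{2} \sqrt{\frac{1 + 6552200 - 7240 - 23718964000}{1 + 6552200}}}{2} \left(- \frac{1}{5767849}\right) = \frac{\sqrt{2} \sqrt{\frac{1}{6552201} \left(-23712419039\right)}}{2} \left(- \frac{1}{5767849}\right) = \frac{\sqrt{2} \sqrt{- \frac{23712419039}{6552201}}}{2} \left(- \frac{1}{5767849}\right) = \frac{\sqrt{2} \frac{i \sqrt{155368535739754839}}{6552201}}{2} \left(- \frac{1}{5767849}\right) = \frac{i \sqrt{310737071479509678}}{13104402} \left(- \frac{1}{5767849}\right) = - \frac{i \sqrt{310737071479509678}}{75584211971298}$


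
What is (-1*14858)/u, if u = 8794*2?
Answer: -7429/8794 ≈ -0.84478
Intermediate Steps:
u = 17588
(-1*14858)/u = -1*14858/17588 = -14858*1/17588 = -7429/8794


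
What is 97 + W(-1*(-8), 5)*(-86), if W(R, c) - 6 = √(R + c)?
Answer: -419 - 86*√13 ≈ -729.08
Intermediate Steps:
W(R, c) = 6 + √(R + c)
97 + W(-1*(-8), 5)*(-86) = 97 + (6 + √(-1*(-8) + 5))*(-86) = 97 + (6 + √(8 + 5))*(-86) = 97 + (6 + √13)*(-86) = 97 + (-516 - 86*√13) = -419 - 86*√13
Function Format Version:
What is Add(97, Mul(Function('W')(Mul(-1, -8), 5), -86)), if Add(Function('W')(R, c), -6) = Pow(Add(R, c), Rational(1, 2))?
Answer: Add(-419, Mul(-86, Pow(13, Rational(1, 2)))) ≈ -729.08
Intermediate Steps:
Function('W')(R, c) = Add(6, Pow(Add(R, c), Rational(1, 2)))
Add(97, Mul(Function('W')(Mul(-1, -8), 5), -86)) = Add(97, Mul(Add(6, Pow(Add(Mul(-1, -8), 5), Rational(1, 2))), -86)) = Add(97, Mul(Add(6, Pow(Add(8, 5), Rational(1, 2))), -86)) = Add(97, Mul(Add(6, Pow(13, Rational(1, 2))), -86)) = Add(97, Add(-516, Mul(-86, Pow(13, Rational(1, 2))))) = Add(-419, Mul(-86, Pow(13, Rational(1, 2))))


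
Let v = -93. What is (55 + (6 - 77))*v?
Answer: 1488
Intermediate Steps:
(55 + (6 - 77))*v = (55 + (6 - 77))*(-93) = (55 - 71)*(-93) = -16*(-93) = 1488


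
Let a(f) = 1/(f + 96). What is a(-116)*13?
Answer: -13/20 ≈ -0.65000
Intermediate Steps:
a(f) = 1/(96 + f)
a(-116)*13 = 13/(96 - 116) = 13/(-20) = -1/20*13 = -13/20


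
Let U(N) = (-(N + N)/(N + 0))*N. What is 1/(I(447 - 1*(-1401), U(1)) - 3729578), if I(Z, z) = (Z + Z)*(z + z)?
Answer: -1/3744362 ≈ -2.6707e-7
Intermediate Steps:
U(N) = -2*N (U(N) = (-2*N/N)*N = (-1*2)*N = -2*N)
I(Z, z) = 4*Z*z (I(Z, z) = (2*Z)*(2*z) = 4*Z*z)
1/(I(447 - 1*(-1401), U(1)) - 3729578) = 1/(4*(447 - 1*(-1401))*(-2*1) - 3729578) = 1/(4*(447 + 1401)*(-2) - 3729578) = 1/(4*1848*(-2) - 3729578) = 1/(-14784 - 3729578) = 1/(-3744362) = -1/3744362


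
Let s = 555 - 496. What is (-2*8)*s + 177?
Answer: -767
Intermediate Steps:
s = 59
(-2*8)*s + 177 = -2*8*59 + 177 = -16*59 + 177 = -944 + 177 = -767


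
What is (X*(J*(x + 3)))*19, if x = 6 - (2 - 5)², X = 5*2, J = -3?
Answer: 0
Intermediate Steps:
X = 10
x = -3 (x = 6 - 1*(-3)² = 6 - 1*9 = 6 - 9 = -3)
(X*(J*(x + 3)))*19 = (10*(-3*(-3 + 3)))*19 = (10*(-3*0))*19 = (10*0)*19 = 0*19 = 0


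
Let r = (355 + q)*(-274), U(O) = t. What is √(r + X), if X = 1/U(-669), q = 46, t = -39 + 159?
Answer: I*√395546370/60 ≈ 331.47*I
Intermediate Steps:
t = 120
U(O) = 120
X = 1/120 ≈ 0.0083333
r = -109874 (r = (355 + 46)*(-274) = 401*(-274) = -109874)
√(r + X) = √(-109874 + 1/120) = √(-13184879/120) = I*√395546370/60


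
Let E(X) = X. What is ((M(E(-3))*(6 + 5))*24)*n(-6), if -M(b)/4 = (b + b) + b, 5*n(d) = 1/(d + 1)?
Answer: -9504/25 ≈ -380.16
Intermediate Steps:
n(d) = 1/(5*(1 + d)) (n(d) = 1/(5*(d + 1)) = 1/(5*(1 + d)))
M(b) = -12*b (M(b) = -4*((b + b) + b) = -4*(2*b + b) = -12*b)
((M(E(-3))*(6 + 5))*24)*n(-6) = (((-12*(-3))*(6 + 5))*24)*(1/(5*(1 - 6))) = ((36*11)*24)*((1/5)/(-5)) = (396*24)*((1/5)*(-1/5)) = 9504*(-1/25) = -9504/25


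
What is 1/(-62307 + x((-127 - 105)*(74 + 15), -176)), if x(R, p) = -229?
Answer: -1/62536 ≈ -1.5991e-5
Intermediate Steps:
1/(-62307 + x((-127 - 105)*(74 + 15), -176)) = 1/(-62307 - 229) = 1/(-62536) = -1/62536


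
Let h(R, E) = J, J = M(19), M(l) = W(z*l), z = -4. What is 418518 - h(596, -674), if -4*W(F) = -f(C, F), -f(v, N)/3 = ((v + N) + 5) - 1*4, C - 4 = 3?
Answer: 418467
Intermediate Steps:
C = 7 (C = 4 + 3 = 7)
f(v, N) = -3 - 3*N - 3*v (f(v, N) = -3*(((v + N) + 5) - 1*4) = -3*(((N + v) + 5) - 4) = -3*((5 + N + v) - 4) = -3*(1 + N + v) = -3 - 3*N - 3*v)
W(F) = -6 - 3*F/4 (W(F) = -(-1)*(-3 - 3*F - 3*7)/4 = -(-1)*(-3 - 3*F - 21)/4 = -(-1)*(-24 - 3*F)/4 = -(24 + 3*F)/4 = -6 - 3*F/4)
M(l) = -6 + 3*l (M(l) = -6 - (-3)*l = -6 + 3*l)
J = 51 (J = -6 + 3*19 = -6 + 57 = 51)
h(R, E) = 51
418518 - h(596, -674) = 418518 - 1*51 = 418518 - 51 = 418467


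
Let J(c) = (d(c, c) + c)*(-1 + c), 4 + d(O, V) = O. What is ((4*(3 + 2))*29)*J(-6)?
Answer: 64960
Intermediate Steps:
d(O, V) = -4 + O
J(c) = (-1 + c)*(-4 + 2*c) (J(c) = ((-4 + c) + c)*(-1 + c) = (-4 + 2*c)*(-1 + c) = (-1 + c)*(-4 + 2*c))
((4*(3 + 2))*29)*J(-6) = ((4*(3 + 2))*29)*(4 - 6*(-6) + 2*(-6)²) = ((4*5)*29)*(4 + 36 + 2*36) = (20*29)*(4 + 36 + 72) = 580*112 = 64960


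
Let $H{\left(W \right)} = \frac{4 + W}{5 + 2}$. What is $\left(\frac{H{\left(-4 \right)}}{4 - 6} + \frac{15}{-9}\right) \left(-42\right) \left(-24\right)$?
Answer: $-1680$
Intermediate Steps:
$H{\left(W \right)} = \frac{4}{7} + \frac{W}{7}$ ($H{\left(W \right)} = \frac{4 + W}{7} = \left(4 + W\right) \frac{1}{7} = \frac{4}{7} + \frac{W}{7}$)
$\left(\frac{H{\left(-4 \right)}}{4 - 6} + \frac{15}{-9}\right) \left(-42\right) \left(-24\right) = \left(\frac{\frac{4}{7} + \frac{1}{7} \left(-4\right)}{4 - 6} + \frac{15}{-9}\right) \left(-42\right) \left(-24\right) = \left(\frac{\frac{4}{7} - \frac{4}{7}}{-2} + 15 \left(- \frac{1}{9}\right)\right) \left(-42\right) \left(-24\right) = \left(0 \left(- \frac{1}{2}\right) - \frac{5}{3}\right) \left(-42\right) \left(-24\right) = \left(0 - \frac{5}{3}\right) \left(-42\right) \left(-24\right) = \left(- \frac{5}{3}\right) \left(-42\right) \left(-24\right) = 70 \left(-24\right) = -1680$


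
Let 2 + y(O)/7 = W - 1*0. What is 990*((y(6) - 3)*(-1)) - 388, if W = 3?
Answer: -4348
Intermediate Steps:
y(O) = 7 (y(O) = -14 + 7*(3 - 1*0) = -14 + 7*(3 + 0) = -14 + 7*3 = -14 + 21 = 7)
990*((y(6) - 3)*(-1)) - 388 = 990*((7 - 3)*(-1)) - 388 = 990*(4*(-1)) - 388 = 990*(-4) - 388 = -3960 - 388 = -4348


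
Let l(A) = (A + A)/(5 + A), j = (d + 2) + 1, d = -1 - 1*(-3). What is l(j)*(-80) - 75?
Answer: -155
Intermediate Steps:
d = 2 (d = -1 + 3 = 2)
j = 5 (j = (2 + 2) + 1 = 4 + 1 = 5)
l(A) = 2*A/(5 + A) (l(A) = (2*A)/(5 + A) = 2*A/(5 + A))
l(j)*(-80) - 75 = (2*5/(5 + 5))*(-80) - 75 = (2*5/10)*(-80) - 75 = (2*5*(⅒))*(-80) - 75 = 1*(-80) - 75 = -80 - 75 = -155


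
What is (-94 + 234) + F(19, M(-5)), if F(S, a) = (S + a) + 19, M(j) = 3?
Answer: 181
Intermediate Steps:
F(S, a) = 19 + S + a
(-94 + 234) + F(19, M(-5)) = (-94 + 234) + (19 + 19 + 3) = 140 + 41 = 181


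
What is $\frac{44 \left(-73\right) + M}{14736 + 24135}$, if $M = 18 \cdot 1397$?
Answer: $\frac{21934}{38871} \approx 0.56428$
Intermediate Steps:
$M = 25146$
$\frac{44 \left(-73\right) + M}{14736 + 24135} = \frac{44 \left(-73\right) + 25146}{14736 + 24135} = \frac{-3212 + 25146}{38871} = 21934 \cdot \frac{1}{38871} = \frac{21934}{38871}$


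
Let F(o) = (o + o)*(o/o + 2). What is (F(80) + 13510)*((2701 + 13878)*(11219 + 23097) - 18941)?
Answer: 7958995261770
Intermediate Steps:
F(o) = 6*o (F(o) = (2*o)*(1 + 2) = (2*o)*3 = 6*o)
(F(80) + 13510)*((2701 + 13878)*(11219 + 23097) - 18941) = (6*80 + 13510)*((2701 + 13878)*(11219 + 23097) - 18941) = (480 + 13510)*(16579*34316 - 18941) = 13990*(568924964 - 18941) = 13990*568906023 = 7958995261770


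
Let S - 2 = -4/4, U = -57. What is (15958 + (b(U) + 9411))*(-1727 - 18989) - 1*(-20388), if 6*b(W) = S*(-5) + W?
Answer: -1575929252/3 ≈ -5.2531e+8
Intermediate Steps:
S = 1 (S = 2 - 4/4 = 2 - 4*1/4 = 2 - 1 = 1)
b(W) = -5/6 + W/6 (b(W) = (1*(-5) + W)/6 = (-5 + W)/6 = -5/6 + W/6)
(15958 + (b(U) + 9411))*(-1727 - 18989) - 1*(-20388) = (15958 + ((-5/6 + (1/6)*(-57)) + 9411))*(-1727 - 18989) - 1*(-20388) = (15958 + ((-5/6 - 19/2) + 9411))*(-20716) + 20388 = (15958 + (-31/3 + 9411))*(-20716) + 20388 = (15958 + 28202/3)*(-20716) + 20388 = (76076/3)*(-20716) + 20388 = -1575990416/3 + 20388 = -1575929252/3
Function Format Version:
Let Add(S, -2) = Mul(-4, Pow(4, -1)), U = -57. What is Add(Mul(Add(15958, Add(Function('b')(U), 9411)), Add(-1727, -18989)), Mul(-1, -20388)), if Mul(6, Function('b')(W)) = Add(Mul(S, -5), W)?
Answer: Rational(-1575929252, 3) ≈ -5.2531e+8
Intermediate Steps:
S = 1 (S = Add(2, Mul(-4, Pow(4, -1))) = Add(2, Mul(-4, Rational(1, 4))) = Add(2, -1) = 1)
Function('b')(W) = Add(Rational(-5, 6), Mul(Rational(1, 6), W)) (Function('b')(W) = Mul(Rational(1, 6), Add(Mul(1, -5), W)) = Mul(Rational(1, 6), Add(-5, W)) = Add(Rational(-5, 6), Mul(Rational(1, 6), W)))
Add(Mul(Add(15958, Add(Function('b')(U), 9411)), Add(-1727, -18989)), Mul(-1, -20388)) = Add(Mul(Add(15958, Add(Add(Rational(-5, 6), Mul(Rational(1, 6), -57)), 9411)), Add(-1727, -18989)), Mul(-1, -20388)) = Add(Mul(Add(15958, Add(Add(Rational(-5, 6), Rational(-19, 2)), 9411)), -20716), 20388) = Add(Mul(Add(15958, Add(Rational(-31, 3), 9411)), -20716), 20388) = Add(Mul(Add(15958, Rational(28202, 3)), -20716), 20388) = Add(Mul(Rational(76076, 3), -20716), 20388) = Add(Rational(-1575990416, 3), 20388) = Rational(-1575929252, 3)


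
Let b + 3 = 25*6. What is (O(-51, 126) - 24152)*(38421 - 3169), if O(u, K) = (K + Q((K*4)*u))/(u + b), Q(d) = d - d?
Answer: -3405440143/4 ≈ -8.5136e+8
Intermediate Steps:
Q(d) = 0
b = 147 (b = -3 + 25*6 = -3 + 150 = 147)
O(u, K) = K/(147 + u) (O(u, K) = (K + 0)/(u + 147) = K/(147 + u))
(O(-51, 126) - 24152)*(38421 - 3169) = (126/(147 - 51) - 24152)*(38421 - 3169) = (126/96 - 24152)*35252 = (126*(1/96) - 24152)*35252 = (21/16 - 24152)*35252 = -386411/16*35252 = -3405440143/4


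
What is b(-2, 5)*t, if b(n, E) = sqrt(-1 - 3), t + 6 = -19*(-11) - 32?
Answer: 342*I ≈ 342.0*I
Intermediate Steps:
t = 171 (t = -6 + (-19*(-11) - 32) = -6 + (209 - 32) = -6 + 177 = 171)
b(n, E) = 2*I (b(n, E) = sqrt(-4) = 2*I)
b(-2, 5)*t = (2*I)*171 = 342*I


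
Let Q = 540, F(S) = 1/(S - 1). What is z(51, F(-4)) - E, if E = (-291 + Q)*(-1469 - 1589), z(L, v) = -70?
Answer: 761372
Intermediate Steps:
F(S) = 1/(-1 + S)
E = -761442 (E = (-291 + 540)*(-1469 - 1589) = 249*(-3058) = -761442)
z(51, F(-4)) - E = -70 - 1*(-761442) = -70 + 761442 = 761372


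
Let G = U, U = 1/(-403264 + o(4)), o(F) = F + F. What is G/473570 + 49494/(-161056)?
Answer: -3013988011651/9807670691320 ≈ -0.30731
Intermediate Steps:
o(F) = 2*F
U = -1/403256 (U = 1/(-403264 + 2*4) = 1/(-403264 + 8) = 1/(-403256) = -1/403256 ≈ -2.4798e-6)
G = -1/403256 ≈ -2.4798e-6
G/473570 + 49494/(-161056) = -1/403256/473570 + 49494/(-161056) = -1/403256*1/473570 + 49494*(-1/161056) = -1/190969943920 - 24747/80528 = -3013988011651/9807670691320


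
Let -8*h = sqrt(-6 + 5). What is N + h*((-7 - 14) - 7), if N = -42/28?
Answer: -3/2 + 7*I/2 ≈ -1.5 + 3.5*I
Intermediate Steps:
N = -3/2 (N = -42*1/28 = -3/2 ≈ -1.5000)
h = -I/8 (h = -sqrt(-6 + 5)/8 = -I/8 ≈ -0.125*I)
N + h*((-7 - 14) - 7) = -3/2 + (-I/8)*((-7 - 14) - 7) = -3/2 + (-I/8)*(-21 - 7) = -3/2 - I/8*(-28) = -3/2 + 7*I/2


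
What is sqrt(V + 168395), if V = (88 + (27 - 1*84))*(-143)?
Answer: 3*sqrt(18218) ≈ 404.92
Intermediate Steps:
V = -4433 (V = (88 + (27 - 84))*(-143) = (88 - 57)*(-143) = 31*(-143) = -4433)
sqrt(V + 168395) = sqrt(-4433 + 168395) = sqrt(163962) = 3*sqrt(18218)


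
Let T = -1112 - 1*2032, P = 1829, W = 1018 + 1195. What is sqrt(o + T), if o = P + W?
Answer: sqrt(898) ≈ 29.967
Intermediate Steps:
W = 2213
o = 4042 (o = 1829 + 2213 = 4042)
T = -3144 (T = -1112 - 2032 = -3144)
sqrt(o + T) = sqrt(4042 - 3144) = sqrt(898)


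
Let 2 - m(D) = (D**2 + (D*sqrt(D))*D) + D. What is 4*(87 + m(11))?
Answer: -172 - 484*sqrt(11) ≈ -1777.2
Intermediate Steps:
m(D) = 2 - D - D**2 - D**(5/2) (m(D) = 2 - ((D**2 + (D*sqrt(D))*D) + D) = 2 - ((D**2 + D**(3/2)*D) + D) = 2 - ((D**2 + D**(5/2)) + D) = 2 - (D + D**2 + D**(5/2)) = 2 + (-D - D**2 - D**(5/2)) = 2 - D - D**2 - D**(5/2))
4*(87 + m(11)) = 4*(87 + (2 - 1*11 - 1*11**2 - 11**(5/2))) = 4*(87 + (2 - 11 - 1*121 - 121*sqrt(11))) = 4*(87 + (2 - 11 - 121 - 121*sqrt(11))) = 4*(87 + (-130 - 121*sqrt(11))) = 4*(-43 - 121*sqrt(11)) = -172 - 484*sqrt(11)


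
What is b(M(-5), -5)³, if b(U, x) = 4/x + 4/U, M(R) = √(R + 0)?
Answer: 896/125 + 128*I*√5/125 ≈ 7.168 + 2.2897*I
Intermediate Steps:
M(R) = √R
b(U, x) = 4/U + 4/x
b(M(-5), -5)³ = (4/(√(-5)) + 4/(-5))³ = (4/((I*√5)) + 4*(-⅕))³ = (4*(-I*√5/5) - ⅘)³ = (-4*I*√5/5 - ⅘)³ = (-⅘ - 4*I*√5/5)³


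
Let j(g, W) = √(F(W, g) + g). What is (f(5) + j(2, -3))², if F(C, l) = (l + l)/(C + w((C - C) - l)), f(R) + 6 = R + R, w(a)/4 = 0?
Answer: (12 + √6)²/9 ≈ 23.199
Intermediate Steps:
w(a) = 0 (w(a) = 4*0 = 0)
f(R) = -6 + 2*R (f(R) = -6 + (R + R) = -6 + 2*R)
F(C, l) = 2*l/C (F(C, l) = (l + l)/(C + 0) = (2*l)/C = 2*l/C)
j(g, W) = √(g + 2*g/W) (j(g, W) = √(2*g/W + g) = √(g + 2*g/W))
(f(5) + j(2, -3))² = ((-6 + 2*5) + √(2*(2 - 3)/(-3)))² = ((-6 + 10) + √(2*(-⅓)*(-1)))² = (4 + √(⅔))² = (4 + √6/3)²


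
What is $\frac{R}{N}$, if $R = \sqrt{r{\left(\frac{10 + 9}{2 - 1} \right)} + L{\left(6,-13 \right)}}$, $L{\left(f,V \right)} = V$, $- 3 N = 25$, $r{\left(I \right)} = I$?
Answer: $- \frac{3 \sqrt{6}}{25} \approx -0.29394$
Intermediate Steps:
$N = - \frac{25}{3}$ ($N = \left(- \frac{1}{3}\right) 25 = - \frac{25}{3} \approx -8.3333$)
$R = \sqrt{6}$ ($R = \sqrt{\frac{10 + 9}{2 - 1} - 13} = \sqrt{\frac{19}{1} - 13} = \sqrt{19 \cdot 1 - 13} = \sqrt{19 - 13} = \sqrt{6} \approx 2.4495$)
$\frac{R}{N} = \frac{\sqrt{6}}{- \frac{25}{3}} = \sqrt{6} \left(- \frac{3}{25}\right) = - \frac{3 \sqrt{6}}{25}$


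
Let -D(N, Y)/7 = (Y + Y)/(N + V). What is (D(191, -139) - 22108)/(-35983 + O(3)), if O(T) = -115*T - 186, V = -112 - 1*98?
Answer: 210999/346883 ≈ 0.60827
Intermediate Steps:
V = -210 (V = -112 - 98 = -210)
O(T) = -186 - 115*T
D(N, Y) = -14*Y/(-210 + N) (D(N, Y) = -7*(Y + Y)/(N - 210) = -7*2*Y/(-210 + N) = -14*Y/(-210 + N))
(D(191, -139) - 22108)/(-35983 + O(3)) = (-14*(-139)/(-210 + 191) - 22108)/(-35983 + (-186 - 115*3)) = (-14*(-139)/(-19) - 22108)/(-35983 + (-186 - 345)) = (-14*(-139)*(-1/19) - 22108)/(-35983 - 531) = (-1946/19 - 22108)/(-36514) = -421998/19*(-1/36514) = 210999/346883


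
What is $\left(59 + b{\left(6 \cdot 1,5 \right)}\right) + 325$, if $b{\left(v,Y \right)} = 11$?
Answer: $395$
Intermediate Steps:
$\left(59 + b{\left(6 \cdot 1,5 \right)}\right) + 325 = \left(59 + 11\right) + 325 = 70 + 325 = 395$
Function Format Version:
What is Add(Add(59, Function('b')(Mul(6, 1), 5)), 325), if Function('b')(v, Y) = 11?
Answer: 395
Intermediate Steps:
Add(Add(59, Function('b')(Mul(6, 1), 5)), 325) = Add(Add(59, 11), 325) = Add(70, 325) = 395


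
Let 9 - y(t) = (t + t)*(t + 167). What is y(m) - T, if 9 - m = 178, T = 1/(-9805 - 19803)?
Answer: -19748535/29608 ≈ -667.00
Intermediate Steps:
T = -1/29608 (T = 1/(-29608) = -1/29608 ≈ -3.3775e-5)
m = -169 (m = 9 - 1*178 = 9 - 178 = -169)
y(t) = 9 - 2*t*(167 + t) (y(t) = 9 - (t + t)*(t + 167) = 9 - 2*t*(167 + t))
y(m) - T = (9 - 334*(-169) - 2*(-169)**2) - 1*(-1/29608) = (9 + 56446 - 2*28561) + 1/29608 = (9 + 56446 - 57122) + 1/29608 = -667 + 1/29608 = -19748535/29608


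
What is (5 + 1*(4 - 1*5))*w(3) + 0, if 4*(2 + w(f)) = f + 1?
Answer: -4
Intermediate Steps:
w(f) = -7/4 + f/4 (w(f) = -2 + (f + 1)/4 = -2 + (1 + f)/4 = -2 + (¼ + f/4) = -7/4 + f/4)
(5 + 1*(4 - 1*5))*w(3) + 0 = (5 + 1*(4 - 1*5))*(-7/4 + (¼)*3) + 0 = (5 + 1*(4 - 5))*(-7/4 + ¾) + 0 = (5 + 1*(-1))*(-1) + 0 = (5 - 1)*(-1) + 0 = 4*(-1) + 0 = -4 + 0 = -4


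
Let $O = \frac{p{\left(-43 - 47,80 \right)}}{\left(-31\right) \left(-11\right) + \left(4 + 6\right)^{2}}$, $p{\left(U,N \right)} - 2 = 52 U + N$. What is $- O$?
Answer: $\frac{4598}{441} \approx 10.426$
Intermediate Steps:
$p{\left(U,N \right)} = 2 + N + 52 U$ ($p{\left(U,N \right)} = 2 + \left(52 U + N\right) = 2 + \left(N + 52 U\right) = 2 + N + 52 U$)
$O = - \frac{4598}{441}$ ($O = \frac{2 + 80 + 52 \left(-43 - 47\right)}{\left(-31\right) \left(-11\right) + \left(4 + 6\right)^{2}} = \frac{2 + 80 + 52 \left(-90\right)}{341 + 10^{2}} = \frac{2 + 80 - 4680}{341 + 100} = - \frac{4598}{441} \approx -10.426$)
$- O = \left(-1\right) \left(- \frac{4598}{441}\right) = \frac{4598}{441}$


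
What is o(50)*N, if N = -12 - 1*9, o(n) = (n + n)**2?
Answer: -210000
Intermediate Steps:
o(n) = 4*n**2 (o(n) = (2*n)**2 = 4*n**2)
N = -21 (N = -12 - 9 = -21)
o(50)*N = (4*50**2)*(-21) = (4*2500)*(-21) = 10000*(-21) = -210000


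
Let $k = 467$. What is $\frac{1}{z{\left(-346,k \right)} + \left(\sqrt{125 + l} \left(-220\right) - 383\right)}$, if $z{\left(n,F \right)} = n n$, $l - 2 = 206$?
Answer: $\frac{119333}{14224247689} + \frac{660 \sqrt{37}}{14224247689} \approx 8.6716 \cdot 10^{-6}$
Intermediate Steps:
$l = 208$ ($l = 2 + 206 = 208$)
$z{\left(n,F \right)} = n^{2}$
$\frac{1}{z{\left(-346,k \right)} + \left(\sqrt{125 + l} \left(-220\right) - 383\right)} = \frac{1}{\left(-346\right)^{2} + \left(\sqrt{125 + 208} \left(-220\right) - 383\right)} = \frac{1}{119716 + \left(\sqrt{333} \left(-220\right) - 383\right)} = \frac{1}{119716 + \left(3 \sqrt{37} \left(-220\right) - 383\right)} = \frac{1}{119716 - \left(383 + 660 \sqrt{37}\right)} = \frac{1}{119333 - 660 \sqrt{37}}$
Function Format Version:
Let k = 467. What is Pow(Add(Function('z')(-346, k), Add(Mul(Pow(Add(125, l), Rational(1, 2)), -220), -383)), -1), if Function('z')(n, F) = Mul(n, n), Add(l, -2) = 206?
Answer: Add(Rational(119333, 14224247689), Mul(Rational(660, 14224247689), Pow(37, Rational(1, 2)))) ≈ 8.6716e-6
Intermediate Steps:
l = 208 (l = Add(2, 206) = 208)
Function('z')(n, F) = Pow(n, 2)
Pow(Add(Function('z')(-346, k), Add(Mul(Pow(Add(125, l), Rational(1, 2)), -220), -383)), -1) = Pow(Add(Pow(-346, 2), Add(Mul(Pow(Add(125, 208), Rational(1, 2)), -220), -383)), -1) = Pow(Add(119716, Add(Mul(Pow(333, Rational(1, 2)), -220), -383)), -1) = Pow(Add(119716, Add(Mul(Mul(3, Pow(37, Rational(1, 2))), -220), -383)), -1) = Pow(Add(119716, Add(Mul(-660, Pow(37, Rational(1, 2))), -383)), -1) = Pow(Add(119716, Add(-383, Mul(-660, Pow(37, Rational(1, 2))))), -1) = Pow(Add(119333, Mul(-660, Pow(37, Rational(1, 2)))), -1)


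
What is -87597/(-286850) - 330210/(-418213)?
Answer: 131354942661/119964399050 ≈ 1.0949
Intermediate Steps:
-87597/(-286850) - 330210/(-418213) = -87597*(-1/286850) - 330210*(-1/418213) = 87597/286850 + 330210/418213 = 131354942661/119964399050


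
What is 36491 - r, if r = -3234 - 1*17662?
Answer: 57387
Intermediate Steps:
r = -20896 (r = -3234 - 17662 = -20896)
36491 - r = 36491 - 1*(-20896) = 36491 + 20896 = 57387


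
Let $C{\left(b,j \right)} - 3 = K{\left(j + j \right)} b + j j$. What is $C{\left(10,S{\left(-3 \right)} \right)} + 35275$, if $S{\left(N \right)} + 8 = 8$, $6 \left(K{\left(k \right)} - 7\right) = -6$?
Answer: $35338$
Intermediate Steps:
$K{\left(k \right)} = 6$ ($K{\left(k \right)} = 7 + \frac{1}{6} \left(-6\right) = 7 - 1 = 6$)
$S{\left(N \right)} = 0$ ($S{\left(N \right)} = -8 + 8 = 0$)
$C{\left(b,j \right)} = 3 + j^{2} + 6 b$ ($C{\left(b,j \right)} = 3 + \left(6 b + j j\right) = 3 + \left(6 b + j^{2}\right) = 3 + \left(j^{2} + 6 b\right) = 3 + j^{2} + 6 b$)
$C{\left(10,S{\left(-3 \right)} \right)} + 35275 = \left(3 + 0^{2} + 6 \cdot 10\right) + 35275 = \left(3 + 0 + 60\right) + 35275 = 63 + 35275 = 35338$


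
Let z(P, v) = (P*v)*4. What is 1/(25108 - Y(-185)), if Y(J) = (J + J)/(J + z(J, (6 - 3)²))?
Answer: 37/928994 ≈ 3.9828e-5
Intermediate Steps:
z(P, v) = 4*P*v
Y(J) = 2/37 (Y(J) = (J + J)/(J + 4*J*(6 - 3)²) = (2*J)/(J + 4*J*3²) = (2*J)/(J + 4*J*9) = (2*J)/(J + 36*J) = (2*J)/((37*J)) = (2*J)*(1/(37*J)) = 2/37)
1/(25108 - Y(-185)) = 1/(25108 - 1*2/37) = 1/(25108 - 2/37) = 1/(928994/37) = 37/928994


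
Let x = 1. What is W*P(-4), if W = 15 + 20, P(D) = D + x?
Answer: -105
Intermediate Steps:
P(D) = 1 + D (P(D) = D + 1 = 1 + D)
W = 35
W*P(-4) = 35*(1 - 4) = 35*(-3) = -105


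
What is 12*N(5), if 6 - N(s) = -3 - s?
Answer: 168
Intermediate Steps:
N(s) = 9 + s (N(s) = 6 - (-3 - s) = 6 + (3 + s) = 9 + s)
12*N(5) = 12*(9 + 5) = 12*14 = 168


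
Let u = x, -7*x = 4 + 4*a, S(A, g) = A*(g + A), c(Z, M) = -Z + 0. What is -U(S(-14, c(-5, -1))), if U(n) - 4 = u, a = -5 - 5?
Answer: -64/7 ≈ -9.1429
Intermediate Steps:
c(Z, M) = -Z
S(A, g) = A*(A + g)
a = -10
x = 36/7 (x = -(4 + 4*(-10))/7 = -(4 - 40)/7 = -⅐*(-36) = 36/7 ≈ 5.1429)
u = 36/7 ≈ 5.1429
U(n) = 64/7 (U(n) = 4 + 36/7 = 64/7)
-U(S(-14, c(-5, -1))) = -1*64/7 = -64/7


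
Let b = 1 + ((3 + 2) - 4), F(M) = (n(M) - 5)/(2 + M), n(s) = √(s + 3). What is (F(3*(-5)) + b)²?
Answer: 73/13 - 124*I*√3/169 ≈ 5.6154 - 1.2709*I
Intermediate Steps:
n(s) = √(3 + s)
F(M) = (-5 + √(3 + M))/(2 + M) (F(M) = (√(3 + M) - 5)/(2 + M) = (-5 + √(3 + M))/(2 + M))
b = 2 (b = 1 + (5 - 4) = 1 + 1 = 2)
(F(3*(-5)) + b)² = ((-5 + √(3 + 3*(-5)))/(2 + 3*(-5)) + 2)² = ((-5 + √(3 - 15))/(2 - 15) + 2)² = ((-5 + √(-12))/(-13) + 2)² = (-(-5 + 2*I*√3)/13 + 2)² = ((5/13 - 2*I*√3/13) + 2)² = (31/13 - 2*I*√3/13)²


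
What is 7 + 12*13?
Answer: 163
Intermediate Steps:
7 + 12*13 = 7 + 156 = 163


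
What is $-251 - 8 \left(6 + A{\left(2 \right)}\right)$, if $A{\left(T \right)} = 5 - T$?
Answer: $-323$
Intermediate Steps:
$-251 - 8 \left(6 + A{\left(2 \right)}\right) = -251 - 8 \left(6 + \left(5 - 2\right)\right) = -251 - 8 \left(6 + 3\right) = -251 - 72 = -323$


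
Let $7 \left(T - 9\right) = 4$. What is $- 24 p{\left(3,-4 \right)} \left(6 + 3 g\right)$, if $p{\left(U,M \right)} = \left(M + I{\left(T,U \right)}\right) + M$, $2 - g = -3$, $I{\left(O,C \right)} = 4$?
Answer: $2016$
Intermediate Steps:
$T = \frac{67}{7}$ ($T = 9 + \frac{1}{7} \cdot 4 = 9 + \frac{4}{7} = \frac{67}{7} \approx 9.5714$)
$g = 5$ ($g = 2 - -3 = 2 + 3 = 5$)
$p{\left(U,M \right)} = 4 + 2 M$ ($p{\left(U,M \right)} = \left(M + 4\right) + M = \left(4 + M\right) + M = 4 + 2 M$)
$- 24 p{\left(3,-4 \right)} \left(6 + 3 g\right) = - 24 \left(4 + 2 \left(-4\right)\right) \left(6 + 3 \cdot 5\right) = - 24 \left(4 - 8\right) \left(6 + 15\right) = \left(-24\right) \left(-4\right) 21 = 96 \cdot 21 = 2016$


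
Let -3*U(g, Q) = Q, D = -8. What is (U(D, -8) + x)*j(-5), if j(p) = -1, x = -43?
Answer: 121/3 ≈ 40.333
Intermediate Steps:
U(g, Q) = -Q/3
(U(D, -8) + x)*j(-5) = (-⅓*(-8) - 43)*(-1) = (8/3 - 43)*(-1) = -121/3*(-1) = 121/3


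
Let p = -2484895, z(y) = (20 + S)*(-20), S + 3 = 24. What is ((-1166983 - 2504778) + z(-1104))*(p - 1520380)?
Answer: 14709696864775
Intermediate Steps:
S = 21 (S = -3 + 24 = 21)
z(y) = -820 (z(y) = (20 + 21)*(-20) = 41*(-20) = -820)
((-1166983 - 2504778) + z(-1104))*(p - 1520380) = ((-1166983 - 2504778) - 820)*(-2484895 - 1520380) = (-3671761 - 820)*(-4005275) = -3672581*(-4005275) = 14709696864775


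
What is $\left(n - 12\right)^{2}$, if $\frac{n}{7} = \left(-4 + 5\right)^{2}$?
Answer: $25$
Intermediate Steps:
$n = 7$ ($n = 7 \left(-4 + 5\right)^{2} = 7 \cdot 1^{2} = 7 \cdot 1 = 7$)
$\left(n - 12\right)^{2} = \left(7 - 12\right)^{2} = \left(-5\right)^{2} = 25$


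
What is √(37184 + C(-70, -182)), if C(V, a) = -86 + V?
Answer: 2*√9257 ≈ 192.43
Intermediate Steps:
√(37184 + C(-70, -182)) = √(37184 + (-86 - 70)) = √(37184 - 156) = √37028 = 2*√9257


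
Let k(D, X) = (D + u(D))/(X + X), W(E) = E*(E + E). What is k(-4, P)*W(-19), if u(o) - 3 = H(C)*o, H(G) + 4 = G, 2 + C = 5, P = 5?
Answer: 1083/5 ≈ 216.60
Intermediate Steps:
C = 3 (C = -2 + 5 = 3)
H(G) = -4 + G
u(o) = 3 - o (u(o) = 3 + (-4 + 3)*o = 3 - o)
W(E) = 2*E**2 (W(E) = E*(2*E) = 2*E**2)
k(D, X) = 3/(2*X) (k(D, X) = (D + (3 - D))/(X + X) = 3/((2*X)) = 3*(1/(2*X)) = 3/(2*X))
k(-4, P)*W(-19) = ((3/2)/5)*(2*(-19)**2) = ((3/2)*(1/5))*(2*361) = (3/10)*722 = 1083/5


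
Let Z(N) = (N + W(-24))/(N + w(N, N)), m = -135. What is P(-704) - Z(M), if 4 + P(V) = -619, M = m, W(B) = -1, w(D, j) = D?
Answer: -84173/135 ≈ -623.50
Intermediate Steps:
M = -135
P(V) = -623 (P(V) = -4 - 619 = -623)
Z(N) = (-1 + N)/(2*N) (Z(N) = (N - 1)/(N + N) = (-1 + N)/((2*N)) = (-1 + N)*(1/(2*N)) = (-1 + N)/(2*N))
P(-704) - Z(M) = -623 - (-1 - 135)/(2*(-135)) = -623 - (-1)*(-136)/(2*135) = -623 - 1*68/135 = -623 - 68/135 = -84173/135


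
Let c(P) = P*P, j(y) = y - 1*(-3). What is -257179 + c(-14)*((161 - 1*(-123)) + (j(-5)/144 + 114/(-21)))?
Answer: -3646471/18 ≈ -2.0258e+5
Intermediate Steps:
j(y) = 3 + y (j(y) = y + 3 = 3 + y)
c(P) = P**2
-257179 + c(-14)*((161 - 1*(-123)) + (j(-5)/144 + 114/(-21))) = -257179 + (-14)**2*((161 - 1*(-123)) + ((3 - 5)/144 + 114/(-21))) = -257179 + 196*((161 + 123) + (-2*1/144 + 114*(-1/21))) = -257179 + 196*(284 + (-1/72 - 38/7)) = -257179 + 196*(284 - 2743/504) = -257179 + 196*(140393/504) = -257179 + 982751/18 = -3646471/18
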